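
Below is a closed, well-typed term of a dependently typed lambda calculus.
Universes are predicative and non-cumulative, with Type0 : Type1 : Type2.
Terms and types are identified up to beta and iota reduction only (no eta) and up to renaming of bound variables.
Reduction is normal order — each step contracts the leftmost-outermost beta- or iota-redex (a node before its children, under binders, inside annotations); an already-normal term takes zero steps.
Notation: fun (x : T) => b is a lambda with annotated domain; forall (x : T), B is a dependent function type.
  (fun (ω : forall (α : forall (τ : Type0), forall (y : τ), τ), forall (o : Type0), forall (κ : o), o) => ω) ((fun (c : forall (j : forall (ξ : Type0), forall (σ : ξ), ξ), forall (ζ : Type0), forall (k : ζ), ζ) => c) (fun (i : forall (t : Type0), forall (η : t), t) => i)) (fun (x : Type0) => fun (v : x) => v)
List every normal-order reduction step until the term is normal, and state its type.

reduction (normal order):
  (fun (ω : forall (α : forall (τ : Type0), forall (y : τ), τ), forall (o : Type0), forall (κ : o), o) => ω) ((fun (c : forall (j : forall (ξ : Type0), forall (σ : ξ), ξ), forall (ζ : Type0), forall (k : ζ), ζ) => c) (fun (i : forall (t : Type0), forall (η : t), t) => i)) (fun (x : Type0) => fun (v : x) => v)
  ~> (fun (ω : forall (α : forall (τ : Type0), forall (y : τ), τ), forall (o : Type0), forall (κ : o), o) => ω) (fun (c : forall (j : Type0), forall (ξ : j), j) => c) (fun (σ : Type0) => fun (ζ : σ) => ζ)
  ~> (fun (ω : forall (α : Type0), forall (τ : α), α) => ω) (fun (y : Type0) => fun (o : y) => o)
  ~> fun (ω : Type0) => fun (α : ω) => α
the term's type:
  forall (ω : Type0), forall (α : ω), ω


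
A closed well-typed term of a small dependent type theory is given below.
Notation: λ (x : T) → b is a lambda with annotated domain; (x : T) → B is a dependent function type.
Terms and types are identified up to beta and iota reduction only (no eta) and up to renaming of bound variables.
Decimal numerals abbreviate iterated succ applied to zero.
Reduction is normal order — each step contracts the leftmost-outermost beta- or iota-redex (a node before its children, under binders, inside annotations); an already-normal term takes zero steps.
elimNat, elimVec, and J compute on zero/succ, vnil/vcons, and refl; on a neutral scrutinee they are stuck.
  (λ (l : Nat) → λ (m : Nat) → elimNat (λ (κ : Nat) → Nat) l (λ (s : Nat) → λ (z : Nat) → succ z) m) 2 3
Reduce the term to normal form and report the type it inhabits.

reduced normal form:
  5
inferred type:
  Nat
observation: the leftmost-outermost redex is a beta-redex, and normalization takes 12 steps.


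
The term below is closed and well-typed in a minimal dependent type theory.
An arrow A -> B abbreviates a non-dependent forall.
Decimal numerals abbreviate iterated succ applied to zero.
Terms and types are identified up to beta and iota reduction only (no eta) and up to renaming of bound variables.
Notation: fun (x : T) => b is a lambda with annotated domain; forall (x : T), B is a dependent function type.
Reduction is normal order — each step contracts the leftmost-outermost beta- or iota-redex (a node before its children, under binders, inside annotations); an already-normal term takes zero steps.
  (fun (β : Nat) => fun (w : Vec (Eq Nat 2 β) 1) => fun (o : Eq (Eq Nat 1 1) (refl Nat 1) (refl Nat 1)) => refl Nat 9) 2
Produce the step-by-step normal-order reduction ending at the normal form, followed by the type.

reduction (normal order):
  (fun (β : Nat) => fun (w : Vec (Eq Nat 2 β) 1) => fun (o : Eq (Eq Nat 1 1) (refl Nat 1) (refl Nat 1)) => refl Nat 9) 2
  ~> fun (β : Vec (Eq Nat 2 2) 1) => fun (w : Eq (Eq Nat 1 1) (refl Nat 1) (refl Nat 1)) => refl Nat 9
inferred type:
  Vec (Eq Nat 2 2) 1 -> Eq (Eq Nat 1 1) (refl Nat 1) (refl Nat 1) -> Eq Nat 9 9


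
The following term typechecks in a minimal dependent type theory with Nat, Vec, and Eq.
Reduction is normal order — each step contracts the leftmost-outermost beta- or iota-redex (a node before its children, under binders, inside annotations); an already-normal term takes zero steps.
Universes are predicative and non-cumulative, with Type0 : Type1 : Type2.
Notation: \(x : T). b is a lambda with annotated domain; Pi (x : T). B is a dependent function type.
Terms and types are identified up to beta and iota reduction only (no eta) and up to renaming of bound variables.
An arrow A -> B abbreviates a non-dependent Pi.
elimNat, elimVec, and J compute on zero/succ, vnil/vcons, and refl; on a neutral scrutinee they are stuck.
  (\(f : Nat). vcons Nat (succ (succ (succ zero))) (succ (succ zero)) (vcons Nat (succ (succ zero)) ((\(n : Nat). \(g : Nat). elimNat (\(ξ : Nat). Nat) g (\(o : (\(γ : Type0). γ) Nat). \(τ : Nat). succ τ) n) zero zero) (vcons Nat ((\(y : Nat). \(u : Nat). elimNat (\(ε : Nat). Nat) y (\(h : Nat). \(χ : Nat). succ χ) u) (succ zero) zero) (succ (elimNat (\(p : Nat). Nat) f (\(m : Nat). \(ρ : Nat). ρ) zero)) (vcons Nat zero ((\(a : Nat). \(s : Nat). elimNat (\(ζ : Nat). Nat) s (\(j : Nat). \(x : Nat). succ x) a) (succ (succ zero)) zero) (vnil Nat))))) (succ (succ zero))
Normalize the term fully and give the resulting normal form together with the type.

normal form:
  vcons Nat (succ (succ (succ zero))) (succ (succ zero)) (vcons Nat (succ (succ zero)) zero (vcons Nat (succ zero) (succ (succ (succ zero))) (vcons Nat zero (succ (succ zero)) (vnil Nat))))
the term's type:
  Vec Nat (succ (succ (succ (succ zero))))


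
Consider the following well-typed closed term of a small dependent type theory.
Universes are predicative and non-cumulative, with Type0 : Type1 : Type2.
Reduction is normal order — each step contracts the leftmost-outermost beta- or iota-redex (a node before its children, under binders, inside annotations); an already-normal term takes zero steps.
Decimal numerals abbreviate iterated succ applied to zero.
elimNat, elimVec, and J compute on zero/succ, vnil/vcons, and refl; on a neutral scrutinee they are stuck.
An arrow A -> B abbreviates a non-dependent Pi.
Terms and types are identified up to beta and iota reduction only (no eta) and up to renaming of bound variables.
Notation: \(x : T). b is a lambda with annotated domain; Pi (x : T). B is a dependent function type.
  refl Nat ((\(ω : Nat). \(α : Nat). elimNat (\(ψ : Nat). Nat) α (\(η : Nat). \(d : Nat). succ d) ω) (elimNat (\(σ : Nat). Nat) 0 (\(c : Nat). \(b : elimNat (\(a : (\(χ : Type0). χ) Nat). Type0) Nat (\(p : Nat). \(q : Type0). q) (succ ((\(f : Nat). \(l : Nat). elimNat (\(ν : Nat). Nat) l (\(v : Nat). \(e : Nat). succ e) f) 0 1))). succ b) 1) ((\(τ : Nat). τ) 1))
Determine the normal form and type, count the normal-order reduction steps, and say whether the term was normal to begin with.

resulting normal form:
  refl Nat 2
type:
  Eq Nat 2 2
steps to reach normal form (normal order): 11
started in normal form: no
first redex: a beta-redex


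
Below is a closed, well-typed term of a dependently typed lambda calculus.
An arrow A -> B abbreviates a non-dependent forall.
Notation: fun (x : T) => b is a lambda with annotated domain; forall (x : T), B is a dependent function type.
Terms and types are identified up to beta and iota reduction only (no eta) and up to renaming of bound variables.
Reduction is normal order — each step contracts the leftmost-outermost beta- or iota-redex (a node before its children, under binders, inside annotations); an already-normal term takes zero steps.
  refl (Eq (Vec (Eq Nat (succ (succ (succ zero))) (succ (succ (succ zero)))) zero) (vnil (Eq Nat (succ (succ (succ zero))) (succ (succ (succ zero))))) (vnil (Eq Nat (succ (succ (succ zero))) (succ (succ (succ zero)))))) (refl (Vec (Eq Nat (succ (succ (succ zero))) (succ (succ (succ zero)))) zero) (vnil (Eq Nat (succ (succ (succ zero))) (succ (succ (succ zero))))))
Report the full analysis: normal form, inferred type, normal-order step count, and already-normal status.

resulting normal form:
  refl (Eq (Vec (Eq Nat (succ (succ (succ zero))) (succ (succ (succ zero)))) zero) (vnil (Eq Nat (succ (succ (succ zero))) (succ (succ (succ zero))))) (vnil (Eq Nat (succ (succ (succ zero))) (succ (succ (succ zero)))))) (refl (Vec (Eq Nat (succ (succ (succ zero))) (succ (succ (succ zero)))) zero) (vnil (Eq Nat (succ (succ (succ zero))) (succ (succ (succ zero))))))
inferred type:
  Eq (Eq (Vec (Eq Nat (succ (succ (succ zero))) (succ (succ (succ zero)))) zero) (vnil (Eq Nat (succ (succ (succ zero))) (succ (succ (succ zero))))) (vnil (Eq Nat (succ (succ (succ zero))) (succ (succ (succ zero)))))) (refl (Vec (Eq Nat (succ (succ (succ zero))) (succ (succ (succ zero)))) zero) (vnil (Eq Nat (succ (succ (succ zero))) (succ (succ (succ zero)))))) (refl (Vec (Eq Nat (succ (succ (succ zero))) (succ (succ (succ zero)))) zero) (vnil (Eq Nat (succ (succ (succ zero))) (succ (succ (succ zero))))))
steps to reach normal form (normal order): 0
started in normal form: yes


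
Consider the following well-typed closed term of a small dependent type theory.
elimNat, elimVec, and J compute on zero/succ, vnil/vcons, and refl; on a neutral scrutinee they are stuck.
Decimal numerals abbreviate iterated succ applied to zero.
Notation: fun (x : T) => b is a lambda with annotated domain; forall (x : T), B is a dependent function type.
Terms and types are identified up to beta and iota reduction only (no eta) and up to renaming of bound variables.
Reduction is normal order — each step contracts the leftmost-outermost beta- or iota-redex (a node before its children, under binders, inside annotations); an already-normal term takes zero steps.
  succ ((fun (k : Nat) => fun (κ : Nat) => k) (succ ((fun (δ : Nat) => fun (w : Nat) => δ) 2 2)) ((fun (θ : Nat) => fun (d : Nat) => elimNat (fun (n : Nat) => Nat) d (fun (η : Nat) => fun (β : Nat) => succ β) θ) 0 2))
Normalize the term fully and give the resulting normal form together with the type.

reduced normal form:
  4
type:
  Nat
observation: the first redex contracted is a beta-redex; the normal form is reached in 4 normal-order steps.


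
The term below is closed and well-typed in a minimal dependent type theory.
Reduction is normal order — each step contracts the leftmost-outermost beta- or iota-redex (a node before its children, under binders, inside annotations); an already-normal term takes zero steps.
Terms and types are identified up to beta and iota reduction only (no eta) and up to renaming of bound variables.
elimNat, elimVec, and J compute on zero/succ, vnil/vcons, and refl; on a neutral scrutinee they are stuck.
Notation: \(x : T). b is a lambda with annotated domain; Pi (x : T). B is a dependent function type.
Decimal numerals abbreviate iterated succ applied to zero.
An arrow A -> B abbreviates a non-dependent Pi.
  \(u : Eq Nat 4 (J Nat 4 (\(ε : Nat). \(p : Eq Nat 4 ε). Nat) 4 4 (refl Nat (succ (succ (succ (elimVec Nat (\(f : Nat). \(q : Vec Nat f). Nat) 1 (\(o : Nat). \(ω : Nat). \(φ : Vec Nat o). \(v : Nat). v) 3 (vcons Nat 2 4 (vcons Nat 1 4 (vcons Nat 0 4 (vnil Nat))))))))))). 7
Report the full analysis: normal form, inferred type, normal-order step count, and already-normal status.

reduced normal form:
  \(u : Eq Nat 4 4). 7
inferred type:
  Eq Nat 4 4 -> Nat
normal-order step count: 1
already normal: no
first redex: a J iota-redex


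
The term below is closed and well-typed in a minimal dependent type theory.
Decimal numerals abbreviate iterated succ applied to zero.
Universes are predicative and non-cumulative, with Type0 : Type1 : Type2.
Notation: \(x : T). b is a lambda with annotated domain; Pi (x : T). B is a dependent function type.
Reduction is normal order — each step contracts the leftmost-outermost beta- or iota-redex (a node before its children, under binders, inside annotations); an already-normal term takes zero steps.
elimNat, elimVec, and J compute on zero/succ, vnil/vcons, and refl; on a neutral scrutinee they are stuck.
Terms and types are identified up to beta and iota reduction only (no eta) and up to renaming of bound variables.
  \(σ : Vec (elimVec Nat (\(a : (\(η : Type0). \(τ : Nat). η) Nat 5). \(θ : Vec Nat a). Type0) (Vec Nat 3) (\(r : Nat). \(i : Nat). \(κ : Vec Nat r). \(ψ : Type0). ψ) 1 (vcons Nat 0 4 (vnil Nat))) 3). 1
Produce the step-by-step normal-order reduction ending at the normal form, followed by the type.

reduction (normal order):
  \(σ : Vec (elimVec Nat (\(a : (\(η : Type0). \(τ : Nat). η) Nat 5). \(θ : Vec Nat a). Type0) (Vec Nat 3) (\(r : Nat). \(i : Nat). \(κ : Vec Nat r). \(ψ : Type0). ψ) 1 (vcons Nat 0 4 (vnil Nat))) 3). 1
  ~> \(σ : Vec ((\(a : Nat). \(η : Nat). \(τ : Vec Nat a). \(θ : Type0). θ) 0 4 (vnil Nat) (elimVec Nat (\(r : (\(i : Type0). \(κ : Nat). i) Nat 5). \(ψ : Vec Nat r). Type0) (Vec Nat 3) (\(ω : Nat). \(u : Nat). \(α : Vec Nat ω). \(χ : Type0). χ) 0 (vnil Nat))) 3). 1
  ~> \(σ : Vec ((\(a : Nat). \(η : Vec Nat 0). \(τ : Type0). τ) 4 (vnil Nat) (elimVec Nat (\(θ : (\(r : Type0). \(i : Nat). r) Nat 5). \(κ : Vec Nat θ). Type0) (Vec Nat 3) (\(ψ : Nat). \(ω : Nat). \(u : Vec Nat ψ). \(α : Type0). α) 0 (vnil Nat))) 3). 1
  ~> \(σ : Vec ((\(a : Vec Nat 0). \(η : Type0). η) (vnil Nat) (elimVec Nat (\(τ : (\(θ : Type0). \(r : Nat). θ) Nat 5). \(i : Vec Nat τ). Type0) (Vec Nat 3) (\(κ : Nat). \(ψ : Nat). \(ω : Vec Nat κ). \(u : Type0). u) 0 (vnil Nat))) 3). 1
  ~> \(σ : Vec ((\(a : Type0). a) (elimVec Nat (\(η : (\(τ : Type0). \(θ : Nat). τ) Nat 5). \(r : Vec Nat η). Type0) (Vec Nat 3) (\(i : Nat). \(κ : Nat). \(ψ : Vec Nat i). \(ω : Type0). ω) 0 (vnil Nat))) 3). 1
  ~> \(σ : Vec (elimVec Nat (\(a : (\(η : Type0). \(τ : Nat). η) Nat 5). \(θ : Vec Nat a). Type0) (Vec Nat 3) (\(r : Nat). \(i : Nat). \(κ : Vec Nat r). \(ψ : Type0). ψ) 0 (vnil Nat)) 3). 1
  ~> \(σ : Vec (Vec Nat 3) 3). 1
inferred type:
  Pi (σ : Vec (Vec Nat 3) 3). Nat


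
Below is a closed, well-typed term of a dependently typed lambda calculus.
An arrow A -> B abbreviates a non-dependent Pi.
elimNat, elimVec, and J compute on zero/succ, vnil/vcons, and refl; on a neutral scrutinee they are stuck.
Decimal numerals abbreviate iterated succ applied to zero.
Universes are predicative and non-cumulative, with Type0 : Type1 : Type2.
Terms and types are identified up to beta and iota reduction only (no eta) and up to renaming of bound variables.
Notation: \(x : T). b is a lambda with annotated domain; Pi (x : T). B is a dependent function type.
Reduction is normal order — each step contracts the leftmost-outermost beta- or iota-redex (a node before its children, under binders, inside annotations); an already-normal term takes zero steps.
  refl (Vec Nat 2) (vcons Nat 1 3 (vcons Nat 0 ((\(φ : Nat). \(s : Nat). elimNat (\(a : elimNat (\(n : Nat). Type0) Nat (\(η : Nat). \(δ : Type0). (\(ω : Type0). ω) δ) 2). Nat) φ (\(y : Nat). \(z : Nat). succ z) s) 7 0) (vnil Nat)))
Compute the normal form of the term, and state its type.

normal form:
  refl (Vec Nat 2) (vcons Nat 1 3 (vcons Nat 0 7 (vnil Nat)))
the term's type:
  Eq (Vec Nat 2) (vcons Nat 1 3 (vcons Nat 0 7 (vnil Nat))) (vcons Nat 1 3 (vcons Nat 0 7 (vnil Nat)))
observation: contracting a beta-redex first, the term normalizes in 3 steps.


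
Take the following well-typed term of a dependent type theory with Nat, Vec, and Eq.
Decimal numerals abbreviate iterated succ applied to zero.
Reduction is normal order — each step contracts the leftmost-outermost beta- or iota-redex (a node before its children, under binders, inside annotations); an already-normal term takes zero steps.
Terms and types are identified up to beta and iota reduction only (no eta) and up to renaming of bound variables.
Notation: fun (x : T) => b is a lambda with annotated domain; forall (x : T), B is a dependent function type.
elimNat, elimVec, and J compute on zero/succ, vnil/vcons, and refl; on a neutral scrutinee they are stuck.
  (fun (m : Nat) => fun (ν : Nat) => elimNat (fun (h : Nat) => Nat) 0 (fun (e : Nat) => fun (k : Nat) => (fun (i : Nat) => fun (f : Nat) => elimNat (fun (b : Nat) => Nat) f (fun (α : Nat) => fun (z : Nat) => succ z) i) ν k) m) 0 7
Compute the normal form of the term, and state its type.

reduced normal form:
  0
type:
  Nat


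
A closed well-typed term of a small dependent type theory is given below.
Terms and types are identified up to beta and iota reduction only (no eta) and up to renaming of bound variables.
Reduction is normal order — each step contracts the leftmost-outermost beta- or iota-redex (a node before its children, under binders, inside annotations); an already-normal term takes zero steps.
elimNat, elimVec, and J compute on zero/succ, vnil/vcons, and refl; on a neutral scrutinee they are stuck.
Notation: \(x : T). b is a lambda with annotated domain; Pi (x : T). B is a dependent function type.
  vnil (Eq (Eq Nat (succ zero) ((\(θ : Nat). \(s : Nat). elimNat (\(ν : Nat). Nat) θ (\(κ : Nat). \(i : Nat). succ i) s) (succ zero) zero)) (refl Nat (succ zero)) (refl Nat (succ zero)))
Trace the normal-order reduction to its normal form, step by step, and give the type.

reduction (normal order):
  vnil (Eq (Eq Nat (succ zero) ((\(θ : Nat). \(s : Nat). elimNat (\(ν : Nat). Nat) θ (\(κ : Nat). \(i : Nat). succ i) s) (succ zero) zero)) (refl Nat (succ zero)) (refl Nat (succ zero)))
  ~> vnil (Eq (Eq Nat (succ zero) ((\(θ : Nat). elimNat (\(s : Nat). Nat) (succ zero) (\(ν : Nat). \(κ : Nat). succ κ) θ) zero)) (refl Nat (succ zero)) (refl Nat (succ zero)))
  ~> vnil (Eq (Eq Nat (succ zero) (elimNat (\(θ : Nat). Nat) (succ zero) (\(s : Nat). \(ν : Nat). succ ν) zero)) (refl Nat (succ zero)) (refl Nat (succ zero)))
  ~> vnil (Eq (Eq Nat (succ zero) (succ zero)) (refl Nat (succ zero)) (refl Nat (succ zero)))
the term's type:
  Vec (Eq (Eq Nat (succ zero) (succ zero)) (refl Nat (succ zero)) (refl Nat (succ zero))) zero


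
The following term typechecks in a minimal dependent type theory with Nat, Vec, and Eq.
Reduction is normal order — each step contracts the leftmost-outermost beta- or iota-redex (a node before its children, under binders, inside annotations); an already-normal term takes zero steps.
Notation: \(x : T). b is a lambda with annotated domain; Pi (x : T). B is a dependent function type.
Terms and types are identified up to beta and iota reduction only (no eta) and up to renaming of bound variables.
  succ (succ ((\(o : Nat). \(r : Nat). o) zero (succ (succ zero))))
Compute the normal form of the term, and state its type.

reduced normal form:
  succ (succ zero)
inferred type:
  Nat
observation: reduction starts at a beta-redex, and 2 normal-order steps reach the normal form.


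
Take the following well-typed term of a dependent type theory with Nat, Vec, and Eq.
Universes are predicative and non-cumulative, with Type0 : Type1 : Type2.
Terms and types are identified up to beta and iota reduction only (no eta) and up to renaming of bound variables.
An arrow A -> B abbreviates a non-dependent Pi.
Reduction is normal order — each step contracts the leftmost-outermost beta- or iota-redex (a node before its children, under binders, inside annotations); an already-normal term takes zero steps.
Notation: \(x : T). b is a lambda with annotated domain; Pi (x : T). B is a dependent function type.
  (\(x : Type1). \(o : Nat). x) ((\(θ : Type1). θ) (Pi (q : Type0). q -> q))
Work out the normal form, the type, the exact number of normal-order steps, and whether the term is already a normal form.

reduced normal form:
  \(x : Nat). Pi (o : Type0). o -> o
the term's type:
  Nat -> Type1
normal-order step count: 2
started in normal form: no
first redex: a beta-redex


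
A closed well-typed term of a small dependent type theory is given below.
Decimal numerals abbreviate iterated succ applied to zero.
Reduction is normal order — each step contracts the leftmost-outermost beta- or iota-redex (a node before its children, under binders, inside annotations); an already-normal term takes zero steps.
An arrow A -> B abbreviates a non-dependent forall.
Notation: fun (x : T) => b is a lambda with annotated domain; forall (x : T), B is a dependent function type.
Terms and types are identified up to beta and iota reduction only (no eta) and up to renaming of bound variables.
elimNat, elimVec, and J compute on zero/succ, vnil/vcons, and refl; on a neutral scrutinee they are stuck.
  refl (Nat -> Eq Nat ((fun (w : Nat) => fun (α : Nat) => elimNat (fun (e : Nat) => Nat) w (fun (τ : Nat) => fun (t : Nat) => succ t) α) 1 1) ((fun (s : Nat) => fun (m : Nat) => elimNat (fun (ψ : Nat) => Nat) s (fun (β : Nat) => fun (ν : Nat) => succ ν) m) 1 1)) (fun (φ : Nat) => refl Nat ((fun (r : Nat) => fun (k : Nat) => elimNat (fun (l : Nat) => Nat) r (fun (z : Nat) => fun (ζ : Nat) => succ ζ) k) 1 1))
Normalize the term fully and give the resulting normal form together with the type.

reduced normal form:
  refl (Nat -> Eq Nat 2 2) (fun (w : Nat) => refl Nat 2)
the term's type:
  Eq (Nat -> Eq Nat 2 2) (fun (w : Nat) => refl Nat 2) (fun (α : Nat) => refl Nat 2)
observation: the leftmost-outermost redex is a beta-redex, and normalization takes 18 steps.


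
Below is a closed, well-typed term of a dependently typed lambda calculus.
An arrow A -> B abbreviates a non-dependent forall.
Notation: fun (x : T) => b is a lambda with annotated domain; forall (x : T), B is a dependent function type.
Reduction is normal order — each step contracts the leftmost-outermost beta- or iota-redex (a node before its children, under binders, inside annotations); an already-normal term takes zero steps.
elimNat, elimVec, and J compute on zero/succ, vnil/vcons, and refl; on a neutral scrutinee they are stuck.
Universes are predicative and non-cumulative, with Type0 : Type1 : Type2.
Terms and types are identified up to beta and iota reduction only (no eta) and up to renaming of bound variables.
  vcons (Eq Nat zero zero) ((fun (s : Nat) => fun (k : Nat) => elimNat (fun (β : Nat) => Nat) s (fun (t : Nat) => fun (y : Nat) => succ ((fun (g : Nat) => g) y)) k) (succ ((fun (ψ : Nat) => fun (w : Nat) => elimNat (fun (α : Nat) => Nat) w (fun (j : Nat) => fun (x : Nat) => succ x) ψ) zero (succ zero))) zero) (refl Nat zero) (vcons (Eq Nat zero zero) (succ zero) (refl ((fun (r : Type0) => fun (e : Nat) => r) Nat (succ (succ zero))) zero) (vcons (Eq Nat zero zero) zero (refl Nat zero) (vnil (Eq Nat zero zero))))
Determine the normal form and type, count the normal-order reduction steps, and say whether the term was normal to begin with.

resulting normal form:
  vcons (Eq Nat zero zero) (succ (succ zero)) (refl Nat zero) (vcons (Eq Nat zero zero) (succ zero) (refl Nat zero) (vcons (Eq Nat zero zero) zero (refl Nat zero) (vnil (Eq Nat zero zero))))
inferred type:
  Vec (Eq Nat zero zero) (succ (succ (succ zero)))
normal-order step count: 8
already normal: no
first contracted redex: a beta-redex


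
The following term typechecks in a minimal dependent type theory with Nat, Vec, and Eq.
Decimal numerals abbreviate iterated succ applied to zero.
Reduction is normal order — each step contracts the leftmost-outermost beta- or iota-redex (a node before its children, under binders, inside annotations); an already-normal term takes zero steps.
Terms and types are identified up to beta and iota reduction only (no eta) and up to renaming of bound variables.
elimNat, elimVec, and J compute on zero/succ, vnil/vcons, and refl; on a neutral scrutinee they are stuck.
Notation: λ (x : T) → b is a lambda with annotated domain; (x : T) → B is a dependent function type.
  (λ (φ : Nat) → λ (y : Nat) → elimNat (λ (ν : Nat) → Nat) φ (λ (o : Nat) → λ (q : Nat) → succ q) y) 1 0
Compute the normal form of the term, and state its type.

resulting normal form:
  1
type:
  Nat
observation: 3 normal-order steps normalize the term, beginning with a beta-redex.


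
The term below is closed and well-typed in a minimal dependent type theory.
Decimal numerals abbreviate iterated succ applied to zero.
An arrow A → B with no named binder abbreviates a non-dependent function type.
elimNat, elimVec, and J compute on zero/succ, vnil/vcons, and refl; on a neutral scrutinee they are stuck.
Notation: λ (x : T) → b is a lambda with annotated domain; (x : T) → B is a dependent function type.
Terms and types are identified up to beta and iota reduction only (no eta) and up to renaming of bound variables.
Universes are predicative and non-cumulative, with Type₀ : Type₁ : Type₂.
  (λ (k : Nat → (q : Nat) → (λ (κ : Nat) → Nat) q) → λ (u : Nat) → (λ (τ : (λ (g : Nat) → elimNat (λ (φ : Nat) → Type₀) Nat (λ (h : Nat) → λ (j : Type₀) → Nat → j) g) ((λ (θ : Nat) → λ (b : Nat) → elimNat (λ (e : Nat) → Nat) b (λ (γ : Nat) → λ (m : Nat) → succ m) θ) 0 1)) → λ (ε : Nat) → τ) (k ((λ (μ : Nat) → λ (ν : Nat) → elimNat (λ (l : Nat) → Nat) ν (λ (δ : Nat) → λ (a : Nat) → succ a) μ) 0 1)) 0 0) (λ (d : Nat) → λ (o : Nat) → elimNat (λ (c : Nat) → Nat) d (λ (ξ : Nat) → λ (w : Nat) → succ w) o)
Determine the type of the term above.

inferred type:
  Nat → Nat


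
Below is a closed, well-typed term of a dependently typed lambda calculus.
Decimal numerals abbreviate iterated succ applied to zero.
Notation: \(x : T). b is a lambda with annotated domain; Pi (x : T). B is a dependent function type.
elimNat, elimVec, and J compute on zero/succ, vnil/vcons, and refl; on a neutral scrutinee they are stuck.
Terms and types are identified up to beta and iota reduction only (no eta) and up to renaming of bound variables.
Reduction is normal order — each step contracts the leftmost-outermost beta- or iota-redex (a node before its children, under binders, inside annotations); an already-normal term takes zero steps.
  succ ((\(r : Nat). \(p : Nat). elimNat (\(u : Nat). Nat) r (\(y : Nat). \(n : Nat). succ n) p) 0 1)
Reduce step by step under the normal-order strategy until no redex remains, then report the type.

reduction (normal order):
  succ ((\(r : Nat). \(p : Nat). elimNat (\(u : Nat). Nat) r (\(y : Nat). \(n : Nat). succ n) p) 0 1)
  ~> succ ((\(r : Nat). elimNat (\(p : Nat). Nat) 0 (\(u : Nat). \(y : Nat). succ y) r) 1)
  ~> succ (elimNat (\(r : Nat). Nat) 0 (\(p : Nat). \(u : Nat). succ u) 1)
  ~> succ ((\(r : Nat). \(p : Nat). succ p) 0 (elimNat (\(u : Nat). Nat) 0 (\(y : Nat). \(n : Nat). succ n) 0))
  ~> succ ((\(r : Nat). succ r) (elimNat (\(p : Nat). Nat) 0 (\(u : Nat). \(y : Nat). succ y) 0))
  ~> succ (succ (elimNat (\(r : Nat). Nat) 0 (\(p : Nat). \(u : Nat). succ u) 0))
  ~> 2
inferred type:
  Nat


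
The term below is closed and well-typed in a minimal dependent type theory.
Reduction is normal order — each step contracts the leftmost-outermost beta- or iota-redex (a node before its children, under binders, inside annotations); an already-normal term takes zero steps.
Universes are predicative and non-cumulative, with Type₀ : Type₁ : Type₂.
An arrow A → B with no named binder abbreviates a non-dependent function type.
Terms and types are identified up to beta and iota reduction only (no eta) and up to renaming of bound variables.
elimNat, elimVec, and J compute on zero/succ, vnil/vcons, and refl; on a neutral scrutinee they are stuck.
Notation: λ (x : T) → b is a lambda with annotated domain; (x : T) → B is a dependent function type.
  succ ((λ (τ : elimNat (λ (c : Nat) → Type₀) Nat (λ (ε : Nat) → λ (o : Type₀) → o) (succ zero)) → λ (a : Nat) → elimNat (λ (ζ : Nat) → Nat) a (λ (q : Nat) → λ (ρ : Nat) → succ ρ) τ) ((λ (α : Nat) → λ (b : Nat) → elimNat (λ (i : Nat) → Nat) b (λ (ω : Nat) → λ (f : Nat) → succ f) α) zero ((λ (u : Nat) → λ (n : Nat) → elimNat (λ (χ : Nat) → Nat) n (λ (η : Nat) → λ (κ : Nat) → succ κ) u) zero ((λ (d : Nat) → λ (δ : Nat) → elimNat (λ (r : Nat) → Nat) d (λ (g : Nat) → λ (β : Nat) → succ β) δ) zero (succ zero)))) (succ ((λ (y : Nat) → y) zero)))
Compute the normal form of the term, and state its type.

normal form:
  succ (succ (succ zero))
inferred type:
  Nat
observation: the first redex contracted is a beta-redex; the normal form is reached in 19 normal-order steps.


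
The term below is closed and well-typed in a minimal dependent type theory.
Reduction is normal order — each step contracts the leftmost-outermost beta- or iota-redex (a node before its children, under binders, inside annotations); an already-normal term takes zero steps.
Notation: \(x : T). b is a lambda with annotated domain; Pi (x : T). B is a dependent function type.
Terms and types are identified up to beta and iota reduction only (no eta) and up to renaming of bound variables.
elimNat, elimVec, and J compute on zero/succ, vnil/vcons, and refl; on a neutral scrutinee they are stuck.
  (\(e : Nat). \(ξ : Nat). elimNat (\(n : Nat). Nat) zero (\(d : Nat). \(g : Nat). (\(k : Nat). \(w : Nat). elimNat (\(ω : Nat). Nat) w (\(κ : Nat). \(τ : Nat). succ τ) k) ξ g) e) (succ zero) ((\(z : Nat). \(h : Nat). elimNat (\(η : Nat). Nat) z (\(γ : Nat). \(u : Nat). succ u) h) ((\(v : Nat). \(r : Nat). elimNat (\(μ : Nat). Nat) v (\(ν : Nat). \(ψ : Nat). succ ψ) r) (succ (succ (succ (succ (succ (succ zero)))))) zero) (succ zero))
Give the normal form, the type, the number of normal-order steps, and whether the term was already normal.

normal form:
  succ (succ (succ (succ (succ (succ (succ zero))))))
inferred type:
  Nat
reduction steps (normal order): 39
already normal: no
first contracted redex: a beta-redex


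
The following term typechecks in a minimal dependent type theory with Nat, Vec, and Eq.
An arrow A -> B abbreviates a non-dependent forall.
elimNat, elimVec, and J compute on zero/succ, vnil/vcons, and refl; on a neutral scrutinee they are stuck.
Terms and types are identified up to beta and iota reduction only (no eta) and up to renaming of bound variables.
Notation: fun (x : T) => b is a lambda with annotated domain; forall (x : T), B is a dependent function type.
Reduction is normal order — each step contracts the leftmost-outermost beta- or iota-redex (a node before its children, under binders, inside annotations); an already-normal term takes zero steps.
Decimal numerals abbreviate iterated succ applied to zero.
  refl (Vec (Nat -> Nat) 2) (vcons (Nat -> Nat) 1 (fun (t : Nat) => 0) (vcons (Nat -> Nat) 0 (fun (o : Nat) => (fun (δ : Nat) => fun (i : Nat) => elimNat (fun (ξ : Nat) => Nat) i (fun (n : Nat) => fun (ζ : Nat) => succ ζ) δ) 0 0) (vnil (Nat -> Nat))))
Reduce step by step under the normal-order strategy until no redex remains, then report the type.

normal-order reduction:
  refl (Vec (Nat -> Nat) 2) (vcons (Nat -> Nat) 1 (fun (t : Nat) => 0) (vcons (Nat -> Nat) 0 (fun (o : Nat) => (fun (δ : Nat) => fun (i : Nat) => elimNat (fun (ξ : Nat) => Nat) i (fun (n : Nat) => fun (ζ : Nat) => succ ζ) δ) 0 0) (vnil (Nat -> Nat))))
  ~> refl (Vec (Nat -> Nat) 2) (vcons (Nat -> Nat) 1 (fun (t : Nat) => 0) (vcons (Nat -> Nat) 0 (fun (o : Nat) => (fun (δ : Nat) => elimNat (fun (i : Nat) => Nat) δ (fun (ξ : Nat) => fun (n : Nat) => succ n) 0) 0) (vnil (Nat -> Nat))))
  ~> refl (Vec (Nat -> Nat) 2) (vcons (Nat -> Nat) 1 (fun (t : Nat) => 0) (vcons (Nat -> Nat) 0 (fun (o : Nat) => elimNat (fun (δ : Nat) => Nat) 0 (fun (i : Nat) => fun (ξ : Nat) => succ ξ) 0) (vnil (Nat -> Nat))))
  ~> refl (Vec (Nat -> Nat) 2) (vcons (Nat -> Nat) 1 (fun (t : Nat) => 0) (vcons (Nat -> Nat) 0 (fun (o : Nat) => 0) (vnil (Nat -> Nat))))
the term's type:
  Eq (Vec (Nat -> Nat) 2) (vcons (Nat -> Nat) 1 (fun (t : Nat) => 0) (vcons (Nat -> Nat) 0 (fun (o : Nat) => 0) (vnil (Nat -> Nat)))) (vcons (Nat -> Nat) 1 (fun (δ : Nat) => 0) (vcons (Nat -> Nat) 0 (fun (i : Nat) => 0) (vnil (Nat -> Nat))))


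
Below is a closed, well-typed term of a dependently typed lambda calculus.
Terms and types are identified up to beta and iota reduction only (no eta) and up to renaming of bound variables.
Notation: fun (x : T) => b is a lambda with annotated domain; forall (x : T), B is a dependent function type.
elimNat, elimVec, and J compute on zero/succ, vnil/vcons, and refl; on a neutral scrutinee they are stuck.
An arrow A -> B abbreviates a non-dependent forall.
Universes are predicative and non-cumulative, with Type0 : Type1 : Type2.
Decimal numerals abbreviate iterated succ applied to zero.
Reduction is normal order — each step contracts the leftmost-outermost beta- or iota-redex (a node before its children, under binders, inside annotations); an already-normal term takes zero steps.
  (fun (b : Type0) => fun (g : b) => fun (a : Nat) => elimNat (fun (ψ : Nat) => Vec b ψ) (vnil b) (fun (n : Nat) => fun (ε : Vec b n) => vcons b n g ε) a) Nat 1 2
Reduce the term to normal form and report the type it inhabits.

normal form:
  vcons Nat 1 1 (vcons Nat 0 1 (vnil Nat))
the term's type:
  Vec Nat 2
observation: the term reaches its normal form after 10 normal-order steps.


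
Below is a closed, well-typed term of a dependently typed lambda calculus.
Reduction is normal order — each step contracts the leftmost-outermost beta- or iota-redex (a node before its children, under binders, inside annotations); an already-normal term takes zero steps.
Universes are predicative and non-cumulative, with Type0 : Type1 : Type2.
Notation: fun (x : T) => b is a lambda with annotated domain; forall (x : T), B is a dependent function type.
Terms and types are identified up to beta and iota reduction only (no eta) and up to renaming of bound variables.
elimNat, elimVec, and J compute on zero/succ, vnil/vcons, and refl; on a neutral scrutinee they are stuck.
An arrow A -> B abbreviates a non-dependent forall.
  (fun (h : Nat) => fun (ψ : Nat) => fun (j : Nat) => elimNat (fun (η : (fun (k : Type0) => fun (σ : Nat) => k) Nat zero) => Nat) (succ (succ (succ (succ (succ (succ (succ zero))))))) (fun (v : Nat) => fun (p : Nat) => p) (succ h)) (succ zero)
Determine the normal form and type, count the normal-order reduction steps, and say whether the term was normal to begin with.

resulting normal form:
  fun (h : Nat) => fun (ψ : Nat) => succ (succ (succ (succ (succ (succ (succ zero))))))
the term's type:
  Nat -> Nat -> Nat
reduction steps (normal order): 8
already normal: no
first contracted redex: a beta-redex


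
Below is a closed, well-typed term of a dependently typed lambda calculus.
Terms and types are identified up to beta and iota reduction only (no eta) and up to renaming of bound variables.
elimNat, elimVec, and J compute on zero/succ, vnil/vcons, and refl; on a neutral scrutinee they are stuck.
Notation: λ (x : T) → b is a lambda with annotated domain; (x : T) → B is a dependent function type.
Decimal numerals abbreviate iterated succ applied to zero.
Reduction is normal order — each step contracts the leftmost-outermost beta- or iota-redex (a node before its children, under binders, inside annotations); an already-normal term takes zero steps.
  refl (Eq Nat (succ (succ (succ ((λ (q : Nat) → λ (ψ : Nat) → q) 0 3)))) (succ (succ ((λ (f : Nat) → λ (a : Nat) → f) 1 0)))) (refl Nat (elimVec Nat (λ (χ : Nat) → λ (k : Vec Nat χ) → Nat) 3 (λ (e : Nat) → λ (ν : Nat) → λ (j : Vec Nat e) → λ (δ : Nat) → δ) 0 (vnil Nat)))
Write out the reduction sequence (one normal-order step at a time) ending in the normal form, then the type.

reduction (normal order):
  refl (Eq Nat (succ (succ (succ ((λ (q : Nat) → λ (ψ : Nat) → q) 0 3)))) (succ (succ ((λ (f : Nat) → λ (a : Nat) → f) 1 0)))) (refl Nat (elimVec Nat (λ (χ : Nat) → λ (k : Vec Nat χ) → Nat) 3 (λ (e : Nat) → λ (ν : Nat) → λ (j : Vec Nat e) → λ (δ : Nat) → δ) 0 (vnil Nat)))
  ~> refl (Eq Nat (succ (succ (succ ((λ (q : Nat) → 0) 3)))) (succ (succ ((λ (ψ : Nat) → λ (f : Nat) → ψ) 1 0)))) (refl Nat (elimVec Nat (λ (a : Nat) → λ (χ : Vec Nat a) → Nat) 3 (λ (k : Nat) → λ (e : Nat) → λ (ν : Vec Nat k) → λ (j : Nat) → j) 0 (vnil Nat)))
  ~> refl (Eq Nat 3 (succ (succ ((λ (q : Nat) → λ (ψ : Nat) → q) 1 0)))) (refl Nat (elimVec Nat (λ (f : Nat) → λ (a : Vec Nat f) → Nat) 3 (λ (χ : Nat) → λ (k : Nat) → λ (e : Vec Nat χ) → λ (ν : Nat) → ν) 0 (vnil Nat)))
  ~> refl (Eq Nat 3 (succ (succ ((λ (q : Nat) → 1) 0)))) (refl Nat (elimVec Nat (λ (ψ : Nat) → λ (f : Vec Nat ψ) → Nat) 3 (λ (a : Nat) → λ (χ : Nat) → λ (k : Vec Nat a) → λ (e : Nat) → e) 0 (vnil Nat)))
  ~> refl (Eq Nat 3 3) (refl Nat (elimVec Nat (λ (q : Nat) → λ (ψ : Vec Nat q) → Nat) 3 (λ (f : Nat) → λ (a : Nat) → λ (χ : Vec Nat f) → λ (k : Nat) → k) 0 (vnil Nat)))
  ~> refl (Eq Nat 3 3) (refl Nat 3)
type:
  Eq (Eq Nat 3 3) (refl Nat 3) (refl Nat 3)


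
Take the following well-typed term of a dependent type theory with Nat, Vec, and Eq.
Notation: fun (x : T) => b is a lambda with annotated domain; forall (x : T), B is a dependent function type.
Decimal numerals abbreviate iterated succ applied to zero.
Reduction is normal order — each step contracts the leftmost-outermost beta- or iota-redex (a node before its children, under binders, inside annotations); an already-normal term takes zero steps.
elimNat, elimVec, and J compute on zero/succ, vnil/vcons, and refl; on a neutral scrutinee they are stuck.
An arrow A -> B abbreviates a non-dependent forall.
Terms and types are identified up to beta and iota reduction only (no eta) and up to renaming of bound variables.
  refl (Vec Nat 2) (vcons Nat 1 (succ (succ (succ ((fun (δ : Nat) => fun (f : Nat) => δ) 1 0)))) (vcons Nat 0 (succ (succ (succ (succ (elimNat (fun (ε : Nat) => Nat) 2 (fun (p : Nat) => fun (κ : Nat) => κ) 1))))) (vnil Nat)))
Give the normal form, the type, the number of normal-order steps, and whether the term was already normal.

reduced normal form:
  refl (Vec Nat 2) (vcons Nat 1 4 (vcons Nat 0 6 (vnil Nat)))
the term's type:
  Eq (Vec Nat 2) (vcons Nat 1 4 (vcons Nat 0 6 (vnil Nat))) (vcons Nat 1 4 (vcons Nat 0 6 (vnil Nat)))
normal-order step count: 6
started in normal form: no
first redex: a beta-redex


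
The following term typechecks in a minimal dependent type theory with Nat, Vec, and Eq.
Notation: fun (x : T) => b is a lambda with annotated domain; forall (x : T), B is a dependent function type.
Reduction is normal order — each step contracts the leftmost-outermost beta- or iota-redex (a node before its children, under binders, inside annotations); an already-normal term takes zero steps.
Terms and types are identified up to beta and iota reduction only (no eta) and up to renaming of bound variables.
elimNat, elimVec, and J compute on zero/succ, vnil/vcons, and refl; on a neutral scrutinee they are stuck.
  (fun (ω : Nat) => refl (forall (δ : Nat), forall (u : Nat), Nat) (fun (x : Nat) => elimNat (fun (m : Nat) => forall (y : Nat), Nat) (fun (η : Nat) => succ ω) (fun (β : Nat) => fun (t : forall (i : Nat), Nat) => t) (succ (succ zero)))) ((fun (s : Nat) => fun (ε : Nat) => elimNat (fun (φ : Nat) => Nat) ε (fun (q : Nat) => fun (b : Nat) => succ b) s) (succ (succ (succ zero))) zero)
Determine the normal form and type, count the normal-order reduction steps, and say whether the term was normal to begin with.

reduced normal form:
  refl (forall (ω : Nat), forall (δ : Nat), Nat) (fun (u : Nat) => fun (x : Nat) => succ (succ (succ (succ zero))))
type:
  Eq (forall (ω : Nat), forall (δ : Nat), Nat) (fun (u : Nat) => fun (x : Nat) => succ (succ (succ (succ zero)))) (fun (m : Nat) => fun (y : Nat) => succ (succ (succ (succ zero))))
steps to reach normal form (normal order): 20
started in normal form: no
first redex: a beta-redex


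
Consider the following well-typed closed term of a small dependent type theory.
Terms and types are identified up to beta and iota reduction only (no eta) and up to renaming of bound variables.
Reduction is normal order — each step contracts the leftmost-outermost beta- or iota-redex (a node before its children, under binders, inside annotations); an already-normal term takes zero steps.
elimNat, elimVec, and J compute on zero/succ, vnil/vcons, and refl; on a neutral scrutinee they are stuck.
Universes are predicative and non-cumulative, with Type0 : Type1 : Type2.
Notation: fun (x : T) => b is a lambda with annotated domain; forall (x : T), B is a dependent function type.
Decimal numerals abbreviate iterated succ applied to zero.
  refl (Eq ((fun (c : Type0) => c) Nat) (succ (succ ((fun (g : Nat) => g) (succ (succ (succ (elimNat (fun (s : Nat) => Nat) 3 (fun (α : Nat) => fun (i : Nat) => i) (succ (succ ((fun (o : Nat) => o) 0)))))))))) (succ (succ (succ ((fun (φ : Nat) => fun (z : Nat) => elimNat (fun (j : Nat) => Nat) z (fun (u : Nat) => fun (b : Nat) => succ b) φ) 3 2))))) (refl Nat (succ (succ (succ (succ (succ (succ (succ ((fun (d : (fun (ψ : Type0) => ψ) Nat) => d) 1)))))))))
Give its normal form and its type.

reduced normal form:
  refl (Eq Nat 8 8) (refl Nat 8)
inferred type:
  Eq (Eq Nat 8 8) (refl Nat 8) (refl Nat 8)
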